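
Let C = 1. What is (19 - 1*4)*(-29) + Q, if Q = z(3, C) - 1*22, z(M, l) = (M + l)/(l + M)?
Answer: -456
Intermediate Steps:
z(M, l) = 1 (z(M, l) = (M + l)/(M + l) = 1)
Q = -21 (Q = 1 - 1*22 = 1 - 22 = -21)
(19 - 1*4)*(-29) + Q = (19 - 1*4)*(-29) - 21 = (19 - 4)*(-29) - 21 = 15*(-29) - 21 = -435 - 21 = -456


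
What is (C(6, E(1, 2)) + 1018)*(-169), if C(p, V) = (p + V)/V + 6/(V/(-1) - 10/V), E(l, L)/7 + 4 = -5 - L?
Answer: -78752596793/457303 ≈ -1.7221e+5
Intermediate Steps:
E(l, L) = -63 - 7*L (E(l, L) = -28 + 7*(-5 - L) = -28 + (-35 - 7*L) = -63 - 7*L)
C(p, V) = 6/(-V - 10/V) + (V + p)/V (C(p, V) = (V + p)/V + 6/(V*(-1) - 10/V) = (V + p)/V + 6/(-V - 10/V) = 6/(-V - 10/V) + (V + p)/V)
(C(6, E(1, 2)) + 1018)*(-169) = (((-63 - 7*2)³ - 6*(-63 - 7*2)² + 10*(-63 - 7*2) + 10*6 + 6*(-63 - 7*2)²)/((-63 - 7*2)*(10 + (-63 - 7*2)²)) + 1018)*(-169) = (((-63 - 14)³ - 6*(-63 - 14)² + 10*(-63 - 14) + 60 + 6*(-63 - 14)²)/((-63 - 14)*(10 + (-63 - 14)²)) + 1018)*(-169) = (((-77)³ - 6*(-77)² + 10*(-77) + 60 + 6*(-77)²)/((-77)*(10 + (-77)²)) + 1018)*(-169) = (-(-456533 - 6*5929 - 770 + 60 + 6*5929)/(77*(10 + 5929)) + 1018)*(-169) = (-1/77*(-456533 - 35574 - 770 + 60 + 35574)/5939 + 1018)*(-169) = (-1/77*1/5939*(-457243) + 1018)*(-169) = (457243/457303 + 1018)*(-169) = (465991697/457303)*(-169) = -78752596793/457303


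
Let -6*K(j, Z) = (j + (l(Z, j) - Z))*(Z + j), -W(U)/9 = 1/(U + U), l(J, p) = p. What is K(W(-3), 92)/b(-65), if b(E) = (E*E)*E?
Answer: -16643/3295500 ≈ -0.0050502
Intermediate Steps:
W(U) = -9/(2*U) (W(U) = -9/(U + U) = -9*1/(2*U) = -9/(2*U))
K(j, Z) = -(Z + j)*(-Z + 2*j)/6 (K(j, Z) = -(j + (j - Z))*(Z + j)/6 = -(-Z + 2*j)*(Z + j)/6 = -(Z + j)*(-Z + 2*j)/6)
b(E) = E³ (b(E) = E²*E = E³)
K(W(-3), 92)/b(-65) = (-(-9/2/(-3))²/3 + (⅙)*92² - ⅙*92*(-9/2/(-3)))/((-65)³) = (-(-9/2*(-⅓))²/3 + (⅙)*8464 - ⅙*92*(-9/2*(-⅓)))/(-274625) = (-(3/2)²/3 + 4232/3 - ⅙*92*3/2)*(-1/274625) = (-⅓*9/4 + 4232/3 - 23)*(-1/274625) = (-¾ + 4232/3 - 23)*(-1/274625) = (16643/12)*(-1/274625) = -16643/3295500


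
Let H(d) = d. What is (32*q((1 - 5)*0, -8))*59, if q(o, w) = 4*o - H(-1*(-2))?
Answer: -3776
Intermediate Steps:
q(o, w) = -2 + 4*o (q(o, w) = 4*o - (-1)*(-2) = 4*o - 1*2 = 4*o - 2 = -2 + 4*o)
(32*q((1 - 5)*0, -8))*59 = (32*(-2 + 4*((1 - 5)*0)))*59 = (32*(-2 + 4*(-4*0)))*59 = (32*(-2 + 4*0))*59 = (32*(-2 + 0))*59 = (32*(-2))*59 = -64*59 = -3776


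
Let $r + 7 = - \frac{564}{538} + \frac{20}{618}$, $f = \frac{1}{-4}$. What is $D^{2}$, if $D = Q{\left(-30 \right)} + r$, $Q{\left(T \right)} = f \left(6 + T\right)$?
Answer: $\frac{28079369761}{6909100641} \approx 4.0641$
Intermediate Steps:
$f = - \frac{1}{4} \approx -0.25$
$r = - \frac{666295}{83121}$ ($r = -7 + \left(- \frac{564}{538} + \frac{20}{618}\right) = -7 + \left(\left(-564\right) \frac{1}{538} + 20 \cdot \frac{1}{618}\right) = -7 + \left(- \frac{282}{269} + \frac{10}{309}\right) = -7 - \frac{84448}{83121} = - \frac{666295}{83121} \approx -8.016$)
$Q{\left(T \right)} = - \frac{3}{2} - \frac{T}{4}$ ($Q{\left(T \right)} = - \frac{6 + T}{4} = - \frac{3}{2} - \frac{T}{4}$)
$D = - \frac{167569}{83121}$ ($D = \left(- \frac{3}{2} - - \frac{15}{2}\right) - \frac{666295}{83121} = \left(- \frac{3}{2} + \frac{15}{2}\right) - \frac{666295}{83121} = 6 - \frac{666295}{83121} = - \frac{167569}{83121} \approx -2.016$)
$D^{2} = \left(- \frac{167569}{83121}\right)^{2} = \frac{28079369761}{6909100641}$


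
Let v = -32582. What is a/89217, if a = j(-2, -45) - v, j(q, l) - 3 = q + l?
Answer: 10846/29739 ≈ 0.36471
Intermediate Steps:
j(q, l) = 3 + l + q (j(q, l) = 3 + (q + l) = 3 + (l + q) = 3 + l + q)
a = 32538 (a = (3 - 45 - 2) - 1*(-32582) = -44 + 32582 = 32538)
a/89217 = 32538/89217 = 32538*(1/89217) = 10846/29739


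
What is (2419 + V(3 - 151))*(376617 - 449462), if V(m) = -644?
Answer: -129299875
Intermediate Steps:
(2419 + V(3 - 151))*(376617 - 449462) = (2419 - 644)*(376617 - 449462) = 1775*(-72845) = -129299875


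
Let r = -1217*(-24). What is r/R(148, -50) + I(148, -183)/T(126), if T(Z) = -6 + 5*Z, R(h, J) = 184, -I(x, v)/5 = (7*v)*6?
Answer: 527019/2392 ≈ 220.33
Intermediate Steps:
I(x, v) = -210*v (I(x, v) = -5*7*v*6 = -210*v)
r = 29208
r/R(148, -50) + I(148, -183)/T(126) = 29208/184 + (-210*(-183))/(-6 + 5*126) = 29208*(1/184) + 38430/(-6 + 630) = 3651/23 + 38430/624 = 3651/23 + 38430*(1/624) = 3651/23 + 6405/104 = 527019/2392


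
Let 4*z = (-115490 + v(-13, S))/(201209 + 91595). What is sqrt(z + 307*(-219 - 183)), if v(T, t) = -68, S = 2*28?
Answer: I*sqrt(10580806847649382)/292804 ≈ 351.3*I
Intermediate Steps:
S = 56
z = -57779/585608 (z = ((-115490 - 68)/(201209 + 91595))/4 = (-115558/292804)/4 = (-115558*1/292804)/4 = (1/4)*(-57779/146402) = -57779/585608 ≈ -0.098665)
sqrt(z + 307*(-219 - 183)) = sqrt(-57779/585608 + 307*(-219 - 183)) = sqrt(-57779/585608 + 307*(-402)) = sqrt(-57779/585608 - 123414) = sqrt(-72272283491/585608) = I*sqrt(10580806847649382)/292804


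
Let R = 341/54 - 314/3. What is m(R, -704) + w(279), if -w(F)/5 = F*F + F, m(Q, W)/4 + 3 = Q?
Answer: -10557146/27 ≈ -3.9101e+5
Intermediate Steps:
R = -5311/54 (R = 341*(1/54) - 314*⅓ = 341/54 - 314/3 = -5311/54 ≈ -98.352)
m(Q, W) = -12 + 4*Q
w(F) = -5*F - 5*F² (w(F) = -5*(F*F + F) = -5*(F² + F) = -5*(F + F²) = -5*F - 5*F²)
m(R, -704) + w(279) = (-12 + 4*(-5311/54)) - 5*279*(1 + 279) = (-12 - 10622/27) - 5*279*280 = -10946/27 - 390600 = -10557146/27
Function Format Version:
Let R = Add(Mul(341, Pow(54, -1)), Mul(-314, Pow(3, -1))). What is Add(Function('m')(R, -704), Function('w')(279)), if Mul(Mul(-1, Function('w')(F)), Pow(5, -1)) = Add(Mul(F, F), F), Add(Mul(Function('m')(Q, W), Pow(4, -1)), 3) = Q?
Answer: Rational(-10557146, 27) ≈ -3.9101e+5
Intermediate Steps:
R = Rational(-5311, 54) (R = Add(Mul(341, Rational(1, 54)), Mul(-314, Rational(1, 3))) = Add(Rational(341, 54), Rational(-314, 3)) = Rational(-5311, 54) ≈ -98.352)
Function('m')(Q, W) = Add(-12, Mul(4, Q))
Function('w')(F) = Add(Mul(-5, F), Mul(-5, Pow(F, 2))) (Function('w')(F) = Mul(-5, Add(Mul(F, F), F)) = Mul(-5, Add(Pow(F, 2), F)) = Mul(-5, Add(F, Pow(F, 2))) = Add(Mul(-5, F), Mul(-5, Pow(F, 2))))
Add(Function('m')(R, -704), Function('w')(279)) = Add(Add(-12, Mul(4, Rational(-5311, 54))), Mul(-5, 279, Add(1, 279))) = Add(Add(-12, Rational(-10622, 27)), Mul(-5, 279, 280)) = Add(Rational(-10946, 27), -390600) = Rational(-10557146, 27)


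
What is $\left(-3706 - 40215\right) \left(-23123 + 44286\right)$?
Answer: $-929500123$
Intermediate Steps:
$\left(-3706 - 40215\right) \left(-23123 + 44286\right) = \left(-43921\right) 21163 = -929500123$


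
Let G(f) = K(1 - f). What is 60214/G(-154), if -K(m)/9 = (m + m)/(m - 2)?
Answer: -511819/155 ≈ -3302.1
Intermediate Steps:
K(m) = -18*m/(-2 + m) (K(m) = -9*(m + m)/(m - 2) = -9*2*m/(-2 + m) = -18*m/(-2 + m))
G(f) = -18*(1 - f)/(-1 - f) (G(f) = -18*(1 - f)/(-2 + (1 - f)) = -18*(1 - f)/(-1 - f))
60214/G(-154) = 60214/((18*(1 - 1*(-154))/(1 - 154))) = 60214/((18*(1 + 154)/(-153))) = 60214/((18*(-1/153)*155)) = 60214/(-310/17) = 60214*(-17/310) = -511819/155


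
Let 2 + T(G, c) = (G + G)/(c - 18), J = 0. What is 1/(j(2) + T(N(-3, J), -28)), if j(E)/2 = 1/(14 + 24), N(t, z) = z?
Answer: -19/37 ≈ -0.51351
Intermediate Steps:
j(E) = 1/19 (j(E) = 2/(14 + 24) = 2/38 = 2*(1/38) = 1/19)
T(G, c) = -2 + 2*G/(-18 + c) (T(G, c) = -2 + (G + G)/(c - 18) = -2 + (2*G)/(-18 + c) = -2 + 2*G/(-18 + c))
1/(j(2) + T(N(-3, J), -28)) = 1/(1/19 + 2*(18 + 0 - 1*(-28))/(-18 - 28)) = 1/(1/19 + 2*(18 + 0 + 28)/(-46)) = 1/(1/19 + 2*(-1/46)*46) = 1/(1/19 - 2) = 1/(-37/19) = -19/37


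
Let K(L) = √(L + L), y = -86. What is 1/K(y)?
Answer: -I*√43/86 ≈ -0.076249*I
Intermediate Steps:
K(L) = √2*√L (K(L) = √(2*L) = √2*√L)
1/K(y) = 1/(√2*√(-86)) = 1/(√2*(I*√86)) = 1/(2*I*√43) = -I*√43/86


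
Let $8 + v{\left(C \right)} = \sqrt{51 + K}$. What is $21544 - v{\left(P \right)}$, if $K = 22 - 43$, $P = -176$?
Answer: $21552 - \sqrt{30} \approx 21547.0$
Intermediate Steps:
$K = -21$
$v{\left(C \right)} = -8 + \sqrt{30}$ ($v{\left(C \right)} = -8 + \sqrt{51 - 21} = -8 + \sqrt{30}$)
$21544 - v{\left(P \right)} = 21544 - \left(-8 + \sqrt{30}\right) = 21544 + \left(8 - \sqrt{30}\right) = 21552 - \sqrt{30}$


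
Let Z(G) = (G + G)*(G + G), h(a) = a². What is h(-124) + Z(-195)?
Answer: 167476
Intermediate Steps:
Z(G) = 4*G² (Z(G) = (2*G)*(2*G) = 4*G²)
h(-124) + Z(-195) = (-124)² + 4*(-195)² = 15376 + 4*38025 = 15376 + 152100 = 167476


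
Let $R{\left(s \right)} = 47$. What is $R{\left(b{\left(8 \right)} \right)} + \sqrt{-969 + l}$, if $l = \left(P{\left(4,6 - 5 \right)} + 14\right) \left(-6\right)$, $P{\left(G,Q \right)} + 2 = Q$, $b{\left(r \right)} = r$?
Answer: $47 + i \sqrt{1047} \approx 47.0 + 32.357 i$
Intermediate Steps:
$P{\left(G,Q \right)} = -2 + Q$
$l = -78$ ($l = \left(\left(-2 + \left(6 - 5\right)\right) + 14\right) \left(-6\right) = \left(\left(-2 + 1\right) + 14\right) \left(-6\right) = \left(-1 + 14\right) \left(-6\right) = 13 \left(-6\right) = -78$)
$R{\left(b{\left(8 \right)} \right)} + \sqrt{-969 + l} = 47 + \sqrt{-969 - 78} = 47 + \sqrt{-1047} = 47 + i \sqrt{1047}$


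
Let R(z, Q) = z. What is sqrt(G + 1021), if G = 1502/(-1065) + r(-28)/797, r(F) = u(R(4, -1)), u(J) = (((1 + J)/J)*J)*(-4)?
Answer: sqrt(734565617594355)/848805 ≈ 31.931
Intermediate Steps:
u(J) = -4 - 4*J (u(J) = (((1 + J)/J)*J)*(-4) = (1 + J)*(-4) = -4 - 4*J)
r(F) = -20 (r(F) = -4 - 4*4 = -4 - 16 = -20)
G = -1218394/848805 (G = 1502/(-1065) - 20/797 = 1502*(-1/1065) - 20*1/797 = -1502/1065 - 20/797 = -1218394/848805 ≈ -1.4354)
sqrt(G + 1021) = sqrt(-1218394/848805 + 1021) = sqrt(865411511/848805) = sqrt(734565617594355)/848805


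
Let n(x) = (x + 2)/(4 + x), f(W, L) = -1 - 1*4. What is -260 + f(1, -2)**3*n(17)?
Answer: -7835/21 ≈ -373.10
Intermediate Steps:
f(W, L) = -5 (f(W, L) = -1 - 4 = -5)
n(x) = (2 + x)/(4 + x)
-260 + f(1, -2)**3*n(17) = -260 + (-5)**3*((2 + 17)/(4 + 17)) = -260 - 125*19/21 = -260 - 2375/21 = -7835/21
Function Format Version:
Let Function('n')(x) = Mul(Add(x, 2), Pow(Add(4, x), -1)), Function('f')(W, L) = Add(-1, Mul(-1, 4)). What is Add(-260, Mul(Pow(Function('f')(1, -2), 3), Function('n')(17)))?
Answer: Rational(-7835, 21) ≈ -373.10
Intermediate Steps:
Function('f')(W, L) = -5 (Function('f')(W, L) = Add(-1, -4) = -5)
Function('n')(x) = Mul(Pow(Add(4, x), -1), Add(2, x)) (Function('n')(x) = Mul(Add(2, x), Pow(Add(4, x), -1)) = Mul(Pow(Add(4, x), -1), Add(2, x)))
Add(-260, Mul(Pow(Function('f')(1, -2), 3), Function('n')(17))) = Add(-260, Mul(Pow(-5, 3), Mul(Pow(Add(4, 17), -1), Add(2, 17)))) = Add(-260, Mul(-125, Mul(Pow(21, -1), 19))) = Add(-260, Mul(-125, Mul(Rational(1, 21), 19))) = Add(-260, Mul(-125, Rational(19, 21))) = Add(-260, Rational(-2375, 21)) = Rational(-7835, 21)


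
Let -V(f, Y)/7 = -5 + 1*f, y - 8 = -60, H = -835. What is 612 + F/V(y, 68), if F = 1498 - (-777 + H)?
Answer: 247298/399 ≈ 619.79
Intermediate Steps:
y = -52 (y = 8 - 60 = -52)
V(f, Y) = 35 - 7*f (V(f, Y) = -7*(-5 + 1*f) = -7*(-5 + f) = 35 - 7*f)
F = 3110 (F = 1498 - (-777 - 835) = 1498 - 1*(-1612) = 1498 + 1612 = 3110)
612 + F/V(y, 68) = 612 + 3110/(35 - 7*(-52)) = 612 + 3110/(35 + 364) = 612 + 3110/399 = 247298/399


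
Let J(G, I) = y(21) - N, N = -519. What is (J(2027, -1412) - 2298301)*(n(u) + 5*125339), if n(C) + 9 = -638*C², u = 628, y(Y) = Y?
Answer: 576715736504866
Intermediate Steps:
n(C) = -9 - 638*C²
J(G, I) = 540 (J(G, I) = 21 - 1*(-519) = 21 + 519 = 540)
(J(2027, -1412) - 2298301)*(n(u) + 5*125339) = (540 - 2298301)*((-9 - 638*628²) + 5*125339) = -2297761*((-9 - 638*394384) + 626695) = -2297761*((-9 - 251616992) + 626695) = -2297761*(-251617001 + 626695) = -2297761*(-250990306) = 576715736504866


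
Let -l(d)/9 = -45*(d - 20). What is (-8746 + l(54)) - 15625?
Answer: -10601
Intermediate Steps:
l(d) = -8100 + 405*d (l(d) = -(-405)*(d - 20) = -(-405)*(-20 + d) = -9*(900 - 45*d) = -8100 + 405*d)
(-8746 + l(54)) - 15625 = (-8746 + (-8100 + 405*54)) - 15625 = (-8746 + (-8100 + 21870)) - 15625 = (-8746 + 13770) - 15625 = 5024 - 15625 = -10601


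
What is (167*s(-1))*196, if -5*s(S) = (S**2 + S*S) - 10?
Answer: 261856/5 ≈ 52371.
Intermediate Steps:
s(S) = 2 - 2*S**2/5 (s(S) = -((S**2 + S*S) - 10)/5 = -((S**2 + S**2) - 10)/5 = -(2*S**2 - 10)/5 = -(-10 + 2*S**2)/5 = 2 - 2*S**2/5)
(167*s(-1))*196 = (167*(2 - 2/5*(-1)**2))*196 = (167*(2 - 2/5*1))*196 = (167*(2 - 2/5))*196 = (167*(8/5))*196 = (1336/5)*196 = 261856/5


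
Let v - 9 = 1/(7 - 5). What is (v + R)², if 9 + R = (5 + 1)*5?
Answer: 3721/4 ≈ 930.25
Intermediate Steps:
v = 19/2 (v = 9 + 1/(7 - 5) = 9 + 1/2 = 9 + ½ = 19/2 ≈ 9.5000)
R = 21 (R = -9 + (5 + 1)*5 = -9 + 6*5 = -9 + 30 = 21)
(v + R)² = (19/2 + 21)² = (61/2)² = 3721/4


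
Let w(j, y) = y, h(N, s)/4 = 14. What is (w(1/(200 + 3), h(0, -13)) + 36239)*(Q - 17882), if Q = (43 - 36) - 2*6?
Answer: -649208665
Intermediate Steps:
h(N, s) = 56 (h(N, s) = 4*14 = 56)
Q = -5 (Q = 7 - 12 = -5)
(w(1/(200 + 3), h(0, -13)) + 36239)*(Q - 17882) = (56 + 36239)*(-5 - 17882) = 36295*(-17887) = -649208665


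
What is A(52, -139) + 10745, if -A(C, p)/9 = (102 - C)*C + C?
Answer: -13123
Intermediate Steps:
A(C, p) = -9*C - 9*C*(102 - C) (A(C, p) = -9*((102 - C)*C + C) = -9*(C*(102 - C) + C) = -9*(C + C*(102 - C)) = -9*C - 9*C*(102 - C))
A(52, -139) + 10745 = 9*52*(-103 + 52) + 10745 = 9*52*(-51) + 10745 = -23868 + 10745 = -13123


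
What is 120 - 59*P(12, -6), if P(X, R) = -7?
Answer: 533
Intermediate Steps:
120 - 59*P(12, -6) = 120 - 59*(-7) = 120 + 413 = 533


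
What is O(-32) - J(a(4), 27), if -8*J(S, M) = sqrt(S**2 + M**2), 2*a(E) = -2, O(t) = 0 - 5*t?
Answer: 160 + sqrt(730)/8 ≈ 163.38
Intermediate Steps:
O(t) = -5*t
a(E) = -1 (a(E) = (1/2)*(-2) = -1)
J(S, M) = -sqrt(M**2 + S**2)/8 (J(S, M) = -sqrt(S**2 + M**2)/8 = -sqrt(M**2 + S**2)/8)
O(-32) - J(a(4), 27) = -5*(-32) - (-1)*sqrt(27**2 + (-1)**2)/8 = 160 - (-1)*sqrt(729 + 1)/8 = 160 - (-1)*sqrt(730)/8 = 160 + sqrt(730)/8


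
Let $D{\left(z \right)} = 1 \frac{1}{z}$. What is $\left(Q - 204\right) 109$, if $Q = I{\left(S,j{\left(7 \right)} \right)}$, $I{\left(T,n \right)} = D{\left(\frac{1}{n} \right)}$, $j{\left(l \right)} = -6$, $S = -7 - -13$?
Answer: $-22890$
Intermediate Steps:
$D{\left(z \right)} = \frac{1}{z}$
$S = 6$ ($S = -7 + 13 = 6$)
$I{\left(T,n \right)} = n$ ($I{\left(T,n \right)} = \frac{1}{\frac{1}{n}} = n$)
$Q = -6$
$\left(Q - 204\right) 109 = \left(-6 - 204\right) 109 = \left(-210\right) 109 = -22890$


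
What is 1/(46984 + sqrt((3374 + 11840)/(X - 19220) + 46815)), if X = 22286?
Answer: 36013236/1692009992723 - sqrt(110031078066)/3384019985446 ≈ 2.1186e-5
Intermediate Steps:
1/(46984 + sqrt((3374 + 11840)/(X - 19220) + 46815)) = 1/(46984 + sqrt((3374 + 11840)/(22286 - 19220) + 46815)) = 1/(46984 + sqrt(15214/3066 + 46815)) = 1/(46984 + sqrt(15214*(1/3066) + 46815)) = 1/(46984 + sqrt(7607/1533 + 46815)) = 1/(46984 + sqrt(71775002/1533)) = 1/(46984 + sqrt(110031078066)/1533)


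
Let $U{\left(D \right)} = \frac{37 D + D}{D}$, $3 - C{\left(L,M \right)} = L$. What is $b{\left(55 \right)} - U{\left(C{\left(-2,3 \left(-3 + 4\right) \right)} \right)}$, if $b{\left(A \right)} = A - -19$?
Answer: $36$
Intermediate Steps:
$b{\left(A \right)} = 19 + A$ ($b{\left(A \right)} = A + 19 = 19 + A$)
$C{\left(L,M \right)} = 3 - L$
$U{\left(D \right)} = 38$ ($U{\left(D \right)} = \frac{38 D}{D} = 38$)
$b{\left(55 \right)} - U{\left(C{\left(-2,3 \left(-3 + 4\right) \right)} \right)} = \left(19 + 55\right) - 38 = 74 - 38 = 36$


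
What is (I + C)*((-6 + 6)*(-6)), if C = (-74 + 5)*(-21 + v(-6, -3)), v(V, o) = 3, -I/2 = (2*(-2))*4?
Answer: 0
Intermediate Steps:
I = 32 (I = -2*2*(-2)*4 = -(-8)*4 = -2*(-16) = 32)
C = 1242 (C = (-74 + 5)*(-21 + 3) = -69*(-18) = 1242)
(I + C)*((-6 + 6)*(-6)) = (32 + 1242)*((-6 + 6)*(-6)) = 1274*(0*(-6)) = 1274*0 = 0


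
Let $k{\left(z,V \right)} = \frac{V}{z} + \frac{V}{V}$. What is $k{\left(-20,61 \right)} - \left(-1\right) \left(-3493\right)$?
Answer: $- \frac{69901}{20} \approx -3495.1$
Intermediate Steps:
$k{\left(z,V \right)} = 1 + \frac{V}{z}$ ($k{\left(z,V \right)} = \frac{V}{z} + 1 = 1 + \frac{V}{z}$)
$k{\left(-20,61 \right)} - \left(-1\right) \left(-3493\right) = \frac{61 - 20}{-20} - \left(-1\right) \left(-3493\right) = \left(- \frac{1}{20}\right) 41 - 3493 = - \frac{41}{20} - 3493 = - \frac{69901}{20}$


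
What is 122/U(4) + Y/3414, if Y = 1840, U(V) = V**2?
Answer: 111487/13656 ≈ 8.1640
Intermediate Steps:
122/U(4) + Y/3414 = 122/(4**2) + 1840/3414 = 122/16 + 1840*(1/3414) = 122*(1/16) + 920/1707 = 61/8 + 920/1707 = 111487/13656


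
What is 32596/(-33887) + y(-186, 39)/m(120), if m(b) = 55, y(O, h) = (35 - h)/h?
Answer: -70053968/72687615 ≈ -0.96377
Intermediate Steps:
y(O, h) = (35 - h)/h
32596/(-33887) + y(-186, 39)/m(120) = 32596/(-33887) + ((35 - 1*39)/39)/55 = 32596*(-1/33887) + ((35 - 39)/39)*(1/55) = -32596/33887 + ((1/39)*(-4))*(1/55) = -32596/33887 - 4/39*1/55 = -32596/33887 - 4/2145 = -70053968/72687615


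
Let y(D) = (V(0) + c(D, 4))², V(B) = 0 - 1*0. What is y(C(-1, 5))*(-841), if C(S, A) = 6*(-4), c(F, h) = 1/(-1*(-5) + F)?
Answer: -841/361 ≈ -2.3296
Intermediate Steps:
c(F, h) = 1/(5 + F)
C(S, A) = -24
V(B) = 0 (V(B) = 0 + 0 = 0)
y(D) = (5 + D)⁻² (y(D) = (0 + 1/(5 + D))² = (1/(5 + D))² = (5 + D)⁻²)
y(C(-1, 5))*(-841) = -841/(5 - 24)² = -841/(-19)² = (1/361)*(-841) = -841/361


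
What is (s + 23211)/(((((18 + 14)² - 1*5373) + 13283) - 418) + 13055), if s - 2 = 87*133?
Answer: 34784/21571 ≈ 1.6125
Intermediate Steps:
s = 11573 (s = 2 + 87*133 = 2 + 11571 = 11573)
(s + 23211)/(((((18 + 14)² - 1*5373) + 13283) - 418) + 13055) = (11573 + 23211)/(((((18 + 14)² - 1*5373) + 13283) - 418) + 13055) = 34784/((((32² - 5373) + 13283) - 418) + 13055) = 34784/((((1024 - 5373) + 13283) - 418) + 13055) = 34784/(((-4349 + 13283) - 418) + 13055) = 34784/((8934 - 418) + 13055) = 34784/(8516 + 13055) = 34784/21571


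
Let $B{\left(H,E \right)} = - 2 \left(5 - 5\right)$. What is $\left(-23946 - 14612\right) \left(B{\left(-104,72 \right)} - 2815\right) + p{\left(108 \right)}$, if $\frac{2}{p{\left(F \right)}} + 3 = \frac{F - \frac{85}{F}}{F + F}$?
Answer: $\frac{6339323625194}{58405} \approx 1.0854 \cdot 10^{8}$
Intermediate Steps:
$B{\left(H,E \right)} = 0$ ($B{\left(H,E \right)} = - 2 \left(5 - 5\right) = \left(-2\right) 0 = 0$)
$p{\left(F \right)} = \frac{2}{-3 + \frac{F - \frac{85}{F}}{2 F}}$ ($p{\left(F \right)} = \frac{2}{-3 + \frac{F - \frac{85}{F}}{F + F}} = \frac{2}{-3 + \frac{F - \frac{85}{F}}{2 F}}$)
$\left(-23946 - 14612\right) \left(B{\left(-104,72 \right)} - 2815\right) + p{\left(108 \right)} = \left(-23946 - 14612\right) \left(0 - 2815\right) - \frac{4 \cdot 108^{2}}{85 + 5 \cdot 108^{2}} = \left(-38558\right) \left(-2815\right) - \frac{46656}{85 + 5 \cdot 11664} = 108540770 - \frac{46656}{85 + 58320} = 108540770 - \frac{46656}{58405} = \frac{6339323625194}{58405}$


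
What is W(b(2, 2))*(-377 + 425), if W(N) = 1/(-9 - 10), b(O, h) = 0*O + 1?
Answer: -48/19 ≈ -2.5263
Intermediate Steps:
b(O, h) = 1 (b(O, h) = 0 + 1 = 1)
W(N) = -1/19 (W(N) = 1/(-19) = -1/19)
W(b(2, 2))*(-377 + 425) = -(-377 + 425)/19 = -1/19*48 = -48/19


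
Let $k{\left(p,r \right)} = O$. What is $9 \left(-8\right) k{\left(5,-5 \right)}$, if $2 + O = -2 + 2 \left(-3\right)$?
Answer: $720$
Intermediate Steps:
$O = -10$ ($O = -2 + \left(-2 + 2 \left(-3\right)\right) = -2 - 8 = -10$)
$k{\left(p,r \right)} = -10$
$9 \left(-8\right) k{\left(5,-5 \right)} = 9 \left(-8\right) \left(-10\right) = \left(-72\right) \left(-10\right) = 720$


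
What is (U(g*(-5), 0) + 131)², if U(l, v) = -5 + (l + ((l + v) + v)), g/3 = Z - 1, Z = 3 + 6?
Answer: 12996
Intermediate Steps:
Z = 9
g = 24 (g = 3*(9 - 1) = 3*8 = 24)
U(l, v) = -5 + 2*l + 2*v (U(l, v) = -5 + (l + (l + 2*v)) = -5 + (2*l + 2*v) = -5 + 2*l + 2*v)
(U(g*(-5), 0) + 131)² = ((-5 + 2*(24*(-5)) + 2*0) + 131)² = ((-5 + 2*(-120) + 0) + 131)² = ((-5 - 240 + 0) + 131)² = (-245 + 131)² = (-114)² = 12996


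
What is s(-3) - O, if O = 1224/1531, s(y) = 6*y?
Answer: -28782/1531 ≈ -18.799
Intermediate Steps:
O = 1224/1531 (O = 1224*(1/1531) = 1224/1531 ≈ 0.79948)
s(-3) - O = 6*(-3) - 1*1224/1531 = -18 - 1224/1531 = -28782/1531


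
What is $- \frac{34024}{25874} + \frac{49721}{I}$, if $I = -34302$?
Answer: $- \frac{1226786201}{443764974} \approx -2.7645$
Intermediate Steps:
$- \frac{34024}{25874} + \frac{49721}{I} = - \frac{34024}{25874} + \frac{49721}{-34302} = \left(-34024\right) \frac{1}{25874} + 49721 \left(- \frac{1}{34302}\right) = - \frac{17012}{12937} - \frac{49721}{34302} = - \frac{1226786201}{443764974}$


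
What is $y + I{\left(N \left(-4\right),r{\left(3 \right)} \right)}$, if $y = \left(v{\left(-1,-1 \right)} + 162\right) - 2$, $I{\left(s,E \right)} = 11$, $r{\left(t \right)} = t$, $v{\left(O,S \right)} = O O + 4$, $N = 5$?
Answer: $176$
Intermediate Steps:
$v{\left(O,S \right)} = 4 + O^{2}$ ($v{\left(O,S \right)} = O^{2} + 4 = 4 + O^{2}$)
$y = 165$ ($y = \left(\left(4 + \left(-1\right)^{2}\right) + 162\right) - 2 = \left(\left(4 + 1\right) + 162\right) - 2 = \left(5 + 162\right) - 2 = 167 - 2 = 165$)
$y + I{\left(N \left(-4\right),r{\left(3 \right)} \right)} = 165 + 11 = 176$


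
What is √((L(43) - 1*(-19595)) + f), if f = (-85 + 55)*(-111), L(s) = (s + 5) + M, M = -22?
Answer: √22951 ≈ 151.50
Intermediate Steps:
L(s) = -17 + s (L(s) = (s + 5) - 22 = (5 + s) - 22 = -17 + s)
f = 3330 (f = -30*(-111) = 3330)
√((L(43) - 1*(-19595)) + f) = √(((-17 + 43) - 1*(-19595)) + 3330) = √((26 + 19595) + 3330) = √(19621 + 3330) = √22951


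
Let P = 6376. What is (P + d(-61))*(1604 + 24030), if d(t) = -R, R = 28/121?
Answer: 19775810712/121 ≈ 1.6344e+8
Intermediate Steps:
R = 28/121 (R = 28*(1/121) = 28/121 ≈ 0.23141)
d(t) = -28/121 (d(t) = -1*28/121 = -28/121)
(P + d(-61))*(1604 + 24030) = (6376 - 28/121)*(1604 + 24030) = (771468/121)*25634 = 19775810712/121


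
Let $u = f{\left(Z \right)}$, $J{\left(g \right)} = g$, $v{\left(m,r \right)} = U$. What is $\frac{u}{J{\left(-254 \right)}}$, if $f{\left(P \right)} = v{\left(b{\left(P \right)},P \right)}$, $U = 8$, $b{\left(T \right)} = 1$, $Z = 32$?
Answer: $- \frac{4}{127} \approx -0.031496$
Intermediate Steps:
$v{\left(m,r \right)} = 8$
$f{\left(P \right)} = 8$
$u = 8$
$\frac{u}{J{\left(-254 \right)}} = \frac{8}{-254} = 8 \left(- \frac{1}{254}\right) = - \frac{4}{127}$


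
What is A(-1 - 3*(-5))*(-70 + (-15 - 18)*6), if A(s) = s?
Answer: -3752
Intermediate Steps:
A(-1 - 3*(-5))*(-70 + (-15 - 18)*6) = (-1 - 3*(-5))*(-70 + (-15 - 18)*6) = (-1 + 15)*(-70 - 33*6) = 14*(-70 - 198) = 14*(-268) = -3752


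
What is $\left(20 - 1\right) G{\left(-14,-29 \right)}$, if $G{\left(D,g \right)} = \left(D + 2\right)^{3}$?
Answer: $-32832$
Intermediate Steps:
$G{\left(D,g \right)} = \left(2 + D\right)^{3}$
$\left(20 - 1\right) G{\left(-14,-29 \right)} = \left(20 - 1\right) \left(2 - 14\right)^{3} = 19 \left(-12\right)^{3} = 19 \left(-1728\right) = -32832$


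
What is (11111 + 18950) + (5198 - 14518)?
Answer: 20741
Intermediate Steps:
(11111 + 18950) + (5198 - 14518) = 30061 - 9320 = 20741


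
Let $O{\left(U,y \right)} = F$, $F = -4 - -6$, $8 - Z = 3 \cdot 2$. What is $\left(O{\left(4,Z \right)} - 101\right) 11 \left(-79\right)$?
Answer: $86031$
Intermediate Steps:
$Z = 2$ ($Z = 8 - 3 \cdot 2 = 8 - 6 = 2$)
$F = 2$ ($F = -4 + 6 = 2$)
$O{\left(U,y \right)} = 2$
$\left(O{\left(4,Z \right)} - 101\right) 11 \left(-79\right) = \left(2 - 101\right) 11 \left(-79\right) = \left(-99\right) 11 \left(-79\right) = \left(-1089\right) \left(-79\right) = 86031$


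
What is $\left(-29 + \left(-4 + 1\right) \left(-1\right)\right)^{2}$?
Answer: $676$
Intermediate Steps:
$\left(-29 + \left(-4 + 1\right) \left(-1\right)\right)^{2} = \left(-29 - -3\right)^{2} = \left(-29 + 3\right)^{2} = \left(-26\right)^{2} = 676$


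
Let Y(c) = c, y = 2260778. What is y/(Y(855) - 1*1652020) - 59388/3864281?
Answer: -8834340857638/6380565537365 ≈ -1.3846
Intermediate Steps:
y/(Y(855) - 1*1652020) - 59388/3864281 = 2260778/(855 - 1*1652020) - 59388/3864281 = 2260778/(855 - 1652020) - 59388*1/3864281 = 2260778/(-1651165) - 59388/3864281 = 2260778*(-1/1651165) - 59388/3864281 = -2260778/1651165 - 59388/3864281 = -8834340857638/6380565537365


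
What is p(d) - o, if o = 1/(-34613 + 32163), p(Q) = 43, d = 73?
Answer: 105351/2450 ≈ 43.000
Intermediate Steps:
o = -1/2450 (o = 1/(-2450) = -1/2450 ≈ -0.00040816)
p(d) - o = 43 - 1*(-1/2450) = 43 + 1/2450 = 105351/2450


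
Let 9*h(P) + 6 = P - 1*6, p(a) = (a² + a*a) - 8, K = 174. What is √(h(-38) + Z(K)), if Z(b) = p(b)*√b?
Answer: √(-50 + 544896*√174)/3 ≈ 893.66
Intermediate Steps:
p(a) = -8 + 2*a² (p(a) = (a² + a²) - 8 = 2*a² - 8 = -8 + 2*a²)
h(P) = -4/3 + P/9 (h(P) = -⅔ + (P - 1*6)/9 = -⅔ + (P - 6)/9 = -⅔ + (-6 + P)/9 = -⅔ + (-⅔ + P/9) = -4/3 + P/9)
Z(b) = √b*(-8 + 2*b²) (Z(b) = (-8 + 2*b²)*√b = √b*(-8 + 2*b²))
√(h(-38) + Z(K)) = √((-4/3 + (⅑)*(-38)) + 2*√174*(-4 + 174²)) = √((-4/3 - 38/9) + 2*√174*(-4 + 30276)) = √(-50/9 + 2*√174*30272) = √(-50/9 + 60544*√174)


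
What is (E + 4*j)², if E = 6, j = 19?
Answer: 6724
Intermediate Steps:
(E + 4*j)² = (6 + 4*19)² = (6 + 76)² = 82² = 6724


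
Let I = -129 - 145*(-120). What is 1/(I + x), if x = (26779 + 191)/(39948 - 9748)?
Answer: 3020/52161117 ≈ 5.7898e-5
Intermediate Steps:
I = 17271 (I = -129 + 17400 = 17271)
x = 2697/3020 (x = 26970/30200 = 26970*(1/30200) = 2697/3020 ≈ 0.89305)
1/(I + x) = 1/(17271 + 2697/3020) = 1/(52161117/3020) = 3020/52161117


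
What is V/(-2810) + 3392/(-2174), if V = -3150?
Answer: -134171/305447 ≈ -0.43926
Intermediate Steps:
V/(-2810) + 3392/(-2174) = -3150/(-2810) + 3392/(-2174) = -3150*(-1/2810) + 3392*(-1/2174) = 315/281 - 1696/1087 = -134171/305447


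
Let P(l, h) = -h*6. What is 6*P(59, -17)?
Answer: 612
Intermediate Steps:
P(l, h) = -6*h
6*P(59, -17) = 6*(-6*(-17)) = 6*102 = 612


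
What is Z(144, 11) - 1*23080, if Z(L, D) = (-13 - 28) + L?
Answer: -22977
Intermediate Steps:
Z(L, D) = -41 + L
Z(144, 11) - 1*23080 = (-41 + 144) - 1*23080 = 103 - 23080 = -22977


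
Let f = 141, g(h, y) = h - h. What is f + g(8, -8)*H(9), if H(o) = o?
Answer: 141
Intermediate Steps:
g(h, y) = 0
f + g(8, -8)*H(9) = 141 + 0*9 = 141 + 0 = 141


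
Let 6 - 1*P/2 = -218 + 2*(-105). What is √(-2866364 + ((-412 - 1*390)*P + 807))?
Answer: I*√3561693 ≈ 1887.2*I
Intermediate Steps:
P = 868 (P = 12 - 2*(-218 + 2*(-105)) = 12 - 2*(-218 - 210) = 12 - 2*(-428) = 12 + 856 = 868)
√(-2866364 + ((-412 - 1*390)*P + 807)) = √(-2866364 + ((-412 - 1*390)*868 + 807)) = √(-2866364 + ((-412 - 390)*868 + 807)) = √(-2866364 + (-802*868 + 807)) = √(-2866364 + (-696136 + 807)) = √(-2866364 - 695329) = √(-3561693) = I*√3561693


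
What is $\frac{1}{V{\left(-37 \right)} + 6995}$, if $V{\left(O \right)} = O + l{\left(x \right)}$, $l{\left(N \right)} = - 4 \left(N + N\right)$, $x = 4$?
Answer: $\frac{1}{6926} \approx 0.00014438$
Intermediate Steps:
$l{\left(N \right)} = - 8 N$ ($l{\left(N \right)} = - 4 \cdot 2 N = - 8 N$)
$V{\left(O \right)} = -32 + O$ ($V{\left(O \right)} = O - 32 = -32 + O$)
$\frac{1}{V{\left(-37 \right)} + 6995} = \frac{1}{\left(-32 - 37\right) + 6995} = \frac{1}{-69 + 6995} = \frac{1}{6926}$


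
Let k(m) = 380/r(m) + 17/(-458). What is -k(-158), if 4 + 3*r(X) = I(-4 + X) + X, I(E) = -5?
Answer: 524959/76486 ≈ 6.8635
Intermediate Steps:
r(X) = -3 + X/3 (r(X) = -4/3 + (-5 + X)/3 = -4/3 + (-5/3 + X/3) = -3 + X/3)
k(m) = -17/458 + 380/(-3 + m/3) (k(m) = 380/(-3 + m/3) + 17/(-458) = 380/(-3 + m/3) + 17*(-1/458) = 380/(-3 + m/3) - 17/458 = -17/458 + 380/(-3 + m/3))
-k(-158) = -(522273 - 17*(-158))/(458*(-9 - 158)) = -(522273 + 2686)/(458*(-167)) = -(-1)*524959/(458*167) = -1*(-524959/76486) = 524959/76486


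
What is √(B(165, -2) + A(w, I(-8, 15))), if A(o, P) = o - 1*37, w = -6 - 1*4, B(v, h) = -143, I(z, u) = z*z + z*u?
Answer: I*√190 ≈ 13.784*I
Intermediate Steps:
I(z, u) = z² + u*z
w = -10 (w = -6 - 4 = -10)
A(o, P) = -37 + o (A(o, P) = o - 37 = -37 + o)
√(B(165, -2) + A(w, I(-8, 15))) = √(-143 + (-37 - 10)) = √(-143 - 47) = √(-190) = I*√190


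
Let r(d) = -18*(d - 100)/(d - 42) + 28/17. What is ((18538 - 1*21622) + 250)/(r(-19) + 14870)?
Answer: -1469429/7692742 ≈ -0.19102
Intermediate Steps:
r(d) = 28/17 - 18*(-100 + d)/(-42 + d) (r(d) = -18*(-100 + d)/(-42 + d) + 28*(1/17) = -18*(-100 + d)/(-42 + d) + 28/17 = 28/17 - 18*(-100 + d)/(-42 + d))
((18538 - 1*21622) + 250)/(r(-19) + 14870) = ((18538 - 1*21622) + 250)/(2*(14712 - 139*(-19))/(17*(-42 - 19)) + 14870) = ((18538 - 21622) + 250)/((2/17)*(14712 + 2641)/(-61) + 14870) = (-3084 + 250)/((2/17)*(-1/61)*17353 + 14870) = -2834/(-34706/1037 + 14870) = -2834/15385484/1037 = -2834*1037/15385484 = -1469429/7692742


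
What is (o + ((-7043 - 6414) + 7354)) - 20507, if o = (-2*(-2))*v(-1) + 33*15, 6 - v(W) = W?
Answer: -26087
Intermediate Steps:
v(W) = 6 - W
o = 523 (o = (-2*(-2))*(6 - 1*(-1)) + 33*15 = 4*(6 + 1) + 495 = 4*7 + 495 = 28 + 495 = 523)
(o + ((-7043 - 6414) + 7354)) - 20507 = (523 + ((-7043 - 6414) + 7354)) - 20507 = (523 + (-13457 + 7354)) - 20507 = (523 - 6103) - 20507 = -5580 - 20507 = -26087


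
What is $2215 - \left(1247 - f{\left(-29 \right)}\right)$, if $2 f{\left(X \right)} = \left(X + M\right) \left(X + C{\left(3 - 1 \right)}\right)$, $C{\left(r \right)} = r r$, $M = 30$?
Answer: $\frac{1911}{2} \approx 955.5$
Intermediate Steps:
$C{\left(r \right)} = r^{2}$
$f{\left(X \right)} = \frac{\left(4 + X\right) \left(30 + X\right)}{2}$ ($f{\left(X \right)} = \frac{\left(X + 30\right) \left(X + \left(3 - 1\right)^{2}\right)}{2} = \frac{\left(30 + X\right) \left(X + 2^{2}\right)}{2} = \frac{\left(30 + X\right) \left(X + 4\right)}{2} = \frac{\left(30 + X\right) \left(4 + X\right)}{2} = \frac{\left(4 + X\right) \left(30 + X\right)}{2}$)
$2215 - \left(1247 - f{\left(-29 \right)}\right) = 2215 - \left(1247 - \left(60 + \frac{\left(-29\right)^{2}}{2} + 17 \left(-29\right)\right)\right) = 2215 - \left(1247 - \left(60 + \frac{1}{2} \cdot 841 - 493\right)\right) = 2215 - \left(1247 - \left(60 + \frac{841}{2} - 493\right)\right) = 2215 - \left(1247 - - \frac{25}{2}\right) = 2215 - \left(1247 + \frac{25}{2}\right) = 2215 - \frac{2519}{2} = \frac{1911}{2}$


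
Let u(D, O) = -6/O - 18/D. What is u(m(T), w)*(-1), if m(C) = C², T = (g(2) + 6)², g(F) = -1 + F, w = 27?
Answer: 4964/21609 ≈ 0.22972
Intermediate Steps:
T = 49 (T = ((-1 + 2) + 6)² = (1 + 6)² = 7² = 49)
u(D, O) = -18/D - 6/O
u(m(T), w)*(-1) = (-18/(49²) - 6/27)*(-1) = (-18/2401 - 6*1/27)*(-1) = (-18*1/2401 - 2/9)*(-1) = (-18/2401 - 2/9)*(-1) = -4964/21609*(-1) = 4964/21609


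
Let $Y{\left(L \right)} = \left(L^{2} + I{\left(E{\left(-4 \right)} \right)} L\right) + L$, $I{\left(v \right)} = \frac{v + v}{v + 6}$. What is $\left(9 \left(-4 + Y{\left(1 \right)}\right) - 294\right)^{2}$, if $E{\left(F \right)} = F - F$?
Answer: $97344$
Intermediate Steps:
$E{\left(F \right)} = 0$
$I{\left(v \right)} = \frac{2 v}{6 + v}$
$Y{\left(L \right)} = L + L^{2}$ ($Y{\left(L \right)} = \left(L^{2} + 2 \cdot 0 \frac{1}{6 + 0} L\right) + L = \left(L^{2} + 2 \cdot 0 \cdot \frac{1}{6} L\right) + L = \left(L^{2} + 0 L\right) + L = \left(L^{2} + 0\right) + L = L^{2} + L = L + L^{2}$)
$\left(9 \left(-4 + Y{\left(1 \right)}\right) - 294\right)^{2} = \left(9 \left(-4 + 1 \left(1 + 1\right)\right) - 294\right)^{2} = \left(9 \left(-4 + 1 \cdot 2\right) - 294\right)^{2} = \left(9 \left(-4 + 2\right) - 294\right)^{2} = \left(9 \left(-2\right) - 294\right)^{2} = \left(-18 - 294\right)^{2} = \left(-312\right)^{2} = 97344$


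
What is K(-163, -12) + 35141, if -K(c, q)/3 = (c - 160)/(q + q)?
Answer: 280805/8 ≈ 35101.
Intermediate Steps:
K(c, q) = -3*(-160 + c)/(2*q) (K(c, q) = -3*(c - 160)/(q + q) = -3*(-160 + c)/(2*q))
K(-163, -12) + 35141 = (3/2)*(160 - 1*(-163))/(-12) + 35141 = (3/2)*(-1/12)*(160 + 163) + 35141 = (3/2)*(-1/12)*323 + 35141 = -323/8 + 35141 = 280805/8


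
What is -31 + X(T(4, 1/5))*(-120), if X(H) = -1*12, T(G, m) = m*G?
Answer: 1409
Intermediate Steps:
T(G, m) = G*m
X(H) = -12
-31 + X(T(4, 1/5))*(-120) = -31 - 12*(-120) = -31 + 1440 = 1409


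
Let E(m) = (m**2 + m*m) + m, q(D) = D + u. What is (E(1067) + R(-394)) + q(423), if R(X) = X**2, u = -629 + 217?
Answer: 2433292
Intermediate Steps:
u = -412
q(D) = -412 + D (q(D) = D - 412 = -412 + D)
E(m) = m + 2*m**2 (E(m) = (m**2 + m**2) + m = 2*m**2 + m = m + 2*m**2)
(E(1067) + R(-394)) + q(423) = (1067*(1 + 2*1067) + (-394)**2) + (-412 + 423) = (1067*(1 + 2134) + 155236) + 11 = (1067*2135 + 155236) + 11 = (2278045 + 155236) + 11 = 2433281 + 11 = 2433292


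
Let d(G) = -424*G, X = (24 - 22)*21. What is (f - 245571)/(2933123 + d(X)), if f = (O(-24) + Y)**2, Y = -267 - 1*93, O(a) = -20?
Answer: -101171/2915315 ≈ -0.034703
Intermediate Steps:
X = 42 (X = 2*21 = 42)
Y = -360 (Y = -267 - 93 = -360)
f = 144400 (f = (-20 - 360)**2 = (-380)**2 = 144400)
(f - 245571)/(2933123 + d(X)) = (144400 - 245571)/(2933123 - 424*42) = -101171/(2933123 - 17808) = -101171/2915315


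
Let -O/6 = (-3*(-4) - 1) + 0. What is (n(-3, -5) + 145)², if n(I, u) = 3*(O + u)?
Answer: 4624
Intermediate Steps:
O = -66 (O = -6*((-3*(-4) - 1) + 0) = -6*((12 - 1) + 0) = -6*(11 + 0) = -6*11 = -66)
n(I, u) = -198 + 3*u (n(I, u) = 3*(-66 + u) = -198 + 3*u)
(n(-3, -5) + 145)² = ((-198 + 3*(-5)) + 145)² = ((-198 - 15) + 145)² = (-213 + 145)² = (-68)² = 4624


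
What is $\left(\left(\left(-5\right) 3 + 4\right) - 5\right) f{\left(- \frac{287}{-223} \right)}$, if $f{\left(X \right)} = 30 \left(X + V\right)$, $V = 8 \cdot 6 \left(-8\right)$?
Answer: $\frac{40965600}{223} \approx 1.837 \cdot 10^{5}$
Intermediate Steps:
$V = -384$ ($V = 48 \left(-8\right) = -384$)
$f{\left(X \right)} = -11520 + 30 X$ ($f{\left(X \right)} = 30 \left(X - 384\right) = 30 \left(-384 + X\right) = -11520 + 30 X$)
$\left(\left(\left(-5\right) 3 + 4\right) - 5\right) f{\left(- \frac{287}{-223} \right)} = \left(\left(\left(-5\right) 3 + 4\right) - 5\right) \left(-11520 + 30 \left(- \frac{287}{-223}\right)\right) = \left(\left(-15 + 4\right) - 5\right) \left(-11520 + 30 \left(\left(-287\right) \left(- \frac{1}{223}\right)\right)\right) = \left(-11 - 5\right) \left(-11520 + 30 \cdot \frac{287}{223}\right) = - 16 \left(-11520 + \frac{8610}{223}\right) = \left(-16\right) \left(- \frac{2560350}{223}\right) = \frac{40965600}{223}$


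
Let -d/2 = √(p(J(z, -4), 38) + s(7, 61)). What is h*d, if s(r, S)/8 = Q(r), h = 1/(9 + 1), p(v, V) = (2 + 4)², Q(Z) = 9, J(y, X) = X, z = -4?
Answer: -6*√3/5 ≈ -2.0785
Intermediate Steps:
p(v, V) = 36 (p(v, V) = 6² = 36)
h = ⅒ (h = 1/10 = ⅒ ≈ 0.10000)
s(r, S) = 72 (s(r, S) = 8*9 = 72)
d = -12*√3 (d = -2*√(36 + 72) = -12*√3 ≈ -20.785)
h*d = (-12*√3)/10 = -6*√3/5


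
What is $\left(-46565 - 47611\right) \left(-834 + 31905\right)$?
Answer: $-2926142496$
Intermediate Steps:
$\left(-46565 - 47611\right) \left(-834 + 31905\right) = \left(-94176\right) 31071 = -2926142496$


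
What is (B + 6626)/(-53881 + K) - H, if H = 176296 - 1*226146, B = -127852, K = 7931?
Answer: 1145364363/22975 ≈ 49853.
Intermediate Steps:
H = -49850 (H = 176296 - 226146 = -49850)
(B + 6626)/(-53881 + K) - H = (-127852 + 6626)/(-53881 + 7931) - 1*(-49850) = -121226/(-45950) + 49850 = -121226*(-1/45950) + 49850 = 60613/22975 + 49850 = 1145364363/22975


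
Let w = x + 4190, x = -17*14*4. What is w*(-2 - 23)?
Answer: -80950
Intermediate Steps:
x = -952 (x = -238*4 = -952)
w = 3238 (w = -952 + 4190 = 3238)
w*(-2 - 23) = 3238*(-2 - 23) = 3238*(-25) = -80950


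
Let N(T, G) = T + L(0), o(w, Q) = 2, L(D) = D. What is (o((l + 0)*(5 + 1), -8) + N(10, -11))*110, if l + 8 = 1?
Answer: 1320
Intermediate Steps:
l = -7 (l = -8 + 1 = -7)
N(T, G) = T (N(T, G) = T + 0 = T)
(o((l + 0)*(5 + 1), -8) + N(10, -11))*110 = (2 + 10)*110 = 12*110 = 1320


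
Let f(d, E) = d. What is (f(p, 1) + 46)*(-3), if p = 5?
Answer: -153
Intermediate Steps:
(f(p, 1) + 46)*(-3) = (5 + 46)*(-3) = 51*(-3) = -153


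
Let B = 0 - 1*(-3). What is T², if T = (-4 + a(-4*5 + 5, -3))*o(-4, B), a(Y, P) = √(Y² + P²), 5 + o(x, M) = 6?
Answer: 250 - 24*√26 ≈ 127.62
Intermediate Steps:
B = 3 (B = 0 + 3 = 3)
o(x, M) = 1 (o(x, M) = -5 + 6 = 1)
a(Y, P) = √(P² + Y²)
T = -4 + 3*√26 (T = (-4 + √((-3)² + (-4*5 + 5)²))*1 = (-4 + √(9 + (-20 + 5)²))*1 = (-4 + √(9 + (-15)²))*1 = (-4 + √(9 + 225))*1 = (-4 + √234)*1 = (-4 + 3*√26)*1 = -4 + 3*√26 ≈ 11.297)
T² = (-4 + 3*√26)²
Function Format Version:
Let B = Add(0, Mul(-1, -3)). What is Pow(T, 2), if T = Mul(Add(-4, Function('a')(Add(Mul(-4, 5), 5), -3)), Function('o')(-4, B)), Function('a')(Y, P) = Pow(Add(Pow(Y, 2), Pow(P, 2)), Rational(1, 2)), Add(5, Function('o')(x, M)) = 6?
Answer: Add(250, Mul(-24, Pow(26, Rational(1, 2)))) ≈ 127.62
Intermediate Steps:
B = 3 (B = Add(0, 3) = 3)
Function('o')(x, M) = 1 (Function('o')(x, M) = Add(-5, 6) = 1)
Function('a')(Y, P) = Pow(Add(Pow(P, 2), Pow(Y, 2)), Rational(1, 2))
T = Add(-4, Mul(3, Pow(26, Rational(1, 2)))) (T = Mul(Add(-4, Pow(Add(Pow(-3, 2), Pow(Add(Mul(-4, 5), 5), 2)), Rational(1, 2))), 1) = Mul(Add(-4, Pow(Add(9, Pow(Add(-20, 5), 2)), Rational(1, 2))), 1) = Mul(Add(-4, Pow(Add(9, Pow(-15, 2)), Rational(1, 2))), 1) = Mul(Add(-4, Pow(Add(9, 225), Rational(1, 2))), 1) = Mul(Add(-4, Pow(234, Rational(1, 2))), 1) = Mul(Add(-4, Mul(3, Pow(26, Rational(1, 2)))), 1) = Add(-4, Mul(3, Pow(26, Rational(1, 2)))) ≈ 11.297)
Pow(T, 2) = Pow(Add(-4, Mul(3, Pow(26, Rational(1, 2)))), 2)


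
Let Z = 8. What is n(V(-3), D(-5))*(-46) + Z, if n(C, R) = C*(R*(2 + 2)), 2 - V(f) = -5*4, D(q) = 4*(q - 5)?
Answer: 161928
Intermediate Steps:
D(q) = -20 + 4*q (D(q) = 4*(-5 + q) = -20 + 4*q)
V(f) = 22 (V(f) = 2 - (-5)*4 = 2 - 1*(-20) = 2 + 20 = 22)
n(C, R) = 4*C*R (n(C, R) = C*(R*4) = C*(4*R) = 4*C*R)
n(V(-3), D(-5))*(-46) + Z = (4*22*(-20 + 4*(-5)))*(-46) + 8 = (4*22*(-20 - 20))*(-46) + 8 = (4*22*(-40))*(-46) + 8 = -3520*(-46) + 8 = 161920 + 8 = 161928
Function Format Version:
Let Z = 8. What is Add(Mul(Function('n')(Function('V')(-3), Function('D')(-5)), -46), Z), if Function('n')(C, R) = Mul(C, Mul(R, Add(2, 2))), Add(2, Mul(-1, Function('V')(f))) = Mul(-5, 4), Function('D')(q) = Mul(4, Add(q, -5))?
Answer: 161928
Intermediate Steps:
Function('D')(q) = Add(-20, Mul(4, q)) (Function('D')(q) = Mul(4, Add(-5, q)) = Add(-20, Mul(4, q)))
Function('V')(f) = 22 (Function('V')(f) = Add(2, Mul(-1, Mul(-5, 4))) = Add(2, Mul(-1, -20)) = Add(2, 20) = 22)
Function('n')(C, R) = Mul(4, C, R) (Function('n')(C, R) = Mul(C, Mul(R, 4)) = Mul(C, Mul(4, R)) = Mul(4, C, R))
Add(Mul(Function('n')(Function('V')(-3), Function('D')(-5)), -46), Z) = Add(Mul(Mul(4, 22, Add(-20, Mul(4, -5))), -46), 8) = Add(Mul(Mul(4, 22, Add(-20, -20)), -46), 8) = Add(Mul(Mul(4, 22, -40), -46), 8) = Add(Mul(-3520, -46), 8) = Add(161920, 8) = 161928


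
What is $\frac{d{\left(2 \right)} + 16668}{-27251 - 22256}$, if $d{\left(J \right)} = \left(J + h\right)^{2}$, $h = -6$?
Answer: $- \frac{16684}{49507} \approx -0.337$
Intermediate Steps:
$d{\left(J \right)} = \left(-6 + J\right)^{2}$ ($d{\left(J \right)} = \left(J - 6\right)^{2} = \left(-6 + J\right)^{2}$)
$\frac{d{\left(2 \right)} + 16668}{-27251 - 22256} = \frac{\left(-6 + 2\right)^{2} + 16668}{-27251 - 22256} = \frac{\left(-4\right)^{2} + 16668}{-49507} = \left(16 + 16668\right) \left(- \frac{1}{49507}\right) = 16684 \left(- \frac{1}{49507}\right) = - \frac{16684}{49507}$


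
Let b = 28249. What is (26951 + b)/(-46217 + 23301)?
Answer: -13800/5729 ≈ -2.4088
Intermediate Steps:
(26951 + b)/(-46217 + 23301) = (26951 + 28249)/(-46217 + 23301) = 55200/(-22916) = 55200*(-1/22916) = -13800/5729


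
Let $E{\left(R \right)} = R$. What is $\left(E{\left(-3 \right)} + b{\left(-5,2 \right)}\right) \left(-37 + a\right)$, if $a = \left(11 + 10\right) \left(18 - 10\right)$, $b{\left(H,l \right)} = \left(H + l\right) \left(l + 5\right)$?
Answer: $-3144$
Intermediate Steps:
$b{\left(H,l \right)} = \left(5 + l\right) \left(H + l\right)$ ($b{\left(H,l \right)} = \left(H + l\right) \left(5 + l\right) = \left(5 + l\right) \left(H + l\right)$)
$a = 168$ ($a = 21 \cdot 8 = 168$)
$\left(E{\left(-3 \right)} + b{\left(-5,2 \right)}\right) \left(-37 + a\right) = \left(-3 + \left(2^{2} + 5 \left(-5\right) + 5 \cdot 2 - 10\right)\right) \left(-37 + 168\right) = \left(-3 + \left(4 - 25 + 10 - 10\right)\right) 131 = \left(-3 - 21\right) 131 = \left(-24\right) 131 = -3144$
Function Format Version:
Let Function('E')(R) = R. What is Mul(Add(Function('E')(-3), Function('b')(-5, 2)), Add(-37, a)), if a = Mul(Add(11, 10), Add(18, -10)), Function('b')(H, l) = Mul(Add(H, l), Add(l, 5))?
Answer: -3144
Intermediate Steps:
Function('b')(H, l) = Mul(Add(5, l), Add(H, l)) (Function('b')(H, l) = Mul(Add(H, l), Add(5, l)) = Mul(Add(5, l), Add(H, l)))
a = 168 (a = Mul(21, 8) = 168)
Mul(Add(Function('E')(-3), Function('b')(-5, 2)), Add(-37, a)) = Mul(Add(-3, Add(Pow(2, 2), Mul(5, -5), Mul(5, 2), Mul(-5, 2))), Add(-37, 168)) = Mul(Add(-3, Add(4, -25, 10, -10)), 131) = Mul(Add(-3, -21), 131) = Mul(-24, 131) = -3144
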